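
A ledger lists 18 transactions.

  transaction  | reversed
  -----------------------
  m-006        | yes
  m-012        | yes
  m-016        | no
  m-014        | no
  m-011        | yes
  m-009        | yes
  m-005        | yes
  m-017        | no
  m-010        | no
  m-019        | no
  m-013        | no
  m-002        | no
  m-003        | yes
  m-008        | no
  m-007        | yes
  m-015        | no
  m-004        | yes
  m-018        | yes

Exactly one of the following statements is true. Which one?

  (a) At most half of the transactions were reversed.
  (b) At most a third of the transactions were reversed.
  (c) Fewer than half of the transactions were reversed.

(a)

|A| = 18, |A ∩ B| = 9, |A ∖ B| = 9.
(a) requires |A ∩ B| ≤ |A ∖ B|: true.
(b) requires |A ∩ B| / |A| ≤ 1/3: false.
(c) requires |A ∩ B| < |A ∖ B|: false.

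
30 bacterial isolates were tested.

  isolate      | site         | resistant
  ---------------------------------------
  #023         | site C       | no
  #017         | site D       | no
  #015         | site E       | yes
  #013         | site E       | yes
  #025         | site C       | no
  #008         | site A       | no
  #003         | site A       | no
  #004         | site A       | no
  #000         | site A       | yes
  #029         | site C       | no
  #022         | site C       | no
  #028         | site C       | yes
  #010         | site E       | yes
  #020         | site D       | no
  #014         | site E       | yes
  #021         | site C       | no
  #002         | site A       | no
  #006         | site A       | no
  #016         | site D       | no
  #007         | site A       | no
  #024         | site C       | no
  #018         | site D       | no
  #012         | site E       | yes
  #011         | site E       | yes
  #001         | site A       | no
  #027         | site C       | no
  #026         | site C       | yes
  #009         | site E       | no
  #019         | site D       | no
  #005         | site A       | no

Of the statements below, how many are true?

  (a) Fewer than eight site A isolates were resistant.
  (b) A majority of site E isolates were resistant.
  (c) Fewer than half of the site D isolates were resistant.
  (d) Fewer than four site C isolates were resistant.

(a) site A: |A| = 9, |A ∩ B| = 1; needs |A ∩ B| < 8 — true.
(b) site E: |A| = 7, |A ∩ B| = 6; needs |A ∩ B| > |A ∖ B| — true.
(c) site D: |A| = 5, |A ∩ B| = 0; needs |A ∩ B| < |A ∖ B| — true.
(d) site C: |A| = 9, |A ∩ B| = 2; needs |A ∩ B| < 4 — true.

4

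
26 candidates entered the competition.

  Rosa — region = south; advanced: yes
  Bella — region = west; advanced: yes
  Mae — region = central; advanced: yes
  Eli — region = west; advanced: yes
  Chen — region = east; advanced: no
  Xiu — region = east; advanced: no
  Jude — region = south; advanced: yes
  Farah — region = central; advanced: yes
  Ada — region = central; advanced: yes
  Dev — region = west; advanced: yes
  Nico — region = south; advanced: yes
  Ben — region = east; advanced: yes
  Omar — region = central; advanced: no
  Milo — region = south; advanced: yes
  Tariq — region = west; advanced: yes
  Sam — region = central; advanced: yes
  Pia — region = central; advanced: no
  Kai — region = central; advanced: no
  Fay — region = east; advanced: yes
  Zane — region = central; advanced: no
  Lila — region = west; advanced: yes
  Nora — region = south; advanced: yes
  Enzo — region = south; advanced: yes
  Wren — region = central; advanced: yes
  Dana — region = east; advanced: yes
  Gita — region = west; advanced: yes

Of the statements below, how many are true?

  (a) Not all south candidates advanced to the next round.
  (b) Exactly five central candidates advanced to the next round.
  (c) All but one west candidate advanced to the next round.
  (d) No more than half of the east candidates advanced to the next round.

1

(a) south: |A| = 6, |A ∩ B| = 6; needs A ⊄ B (|A ∖ B| ≥ 1) — false.
(b) central: |A| = 9, |A ∩ B| = 5; needs |A ∩ B| = 5 — true.
(c) west: |A| = 6, |A ∩ B| = 6; needs |A ∖ B| = 1 — false.
(d) east: |A| = 5, |A ∩ B| = 3; needs |A ∩ B| ≤ |A ∖ B| — false.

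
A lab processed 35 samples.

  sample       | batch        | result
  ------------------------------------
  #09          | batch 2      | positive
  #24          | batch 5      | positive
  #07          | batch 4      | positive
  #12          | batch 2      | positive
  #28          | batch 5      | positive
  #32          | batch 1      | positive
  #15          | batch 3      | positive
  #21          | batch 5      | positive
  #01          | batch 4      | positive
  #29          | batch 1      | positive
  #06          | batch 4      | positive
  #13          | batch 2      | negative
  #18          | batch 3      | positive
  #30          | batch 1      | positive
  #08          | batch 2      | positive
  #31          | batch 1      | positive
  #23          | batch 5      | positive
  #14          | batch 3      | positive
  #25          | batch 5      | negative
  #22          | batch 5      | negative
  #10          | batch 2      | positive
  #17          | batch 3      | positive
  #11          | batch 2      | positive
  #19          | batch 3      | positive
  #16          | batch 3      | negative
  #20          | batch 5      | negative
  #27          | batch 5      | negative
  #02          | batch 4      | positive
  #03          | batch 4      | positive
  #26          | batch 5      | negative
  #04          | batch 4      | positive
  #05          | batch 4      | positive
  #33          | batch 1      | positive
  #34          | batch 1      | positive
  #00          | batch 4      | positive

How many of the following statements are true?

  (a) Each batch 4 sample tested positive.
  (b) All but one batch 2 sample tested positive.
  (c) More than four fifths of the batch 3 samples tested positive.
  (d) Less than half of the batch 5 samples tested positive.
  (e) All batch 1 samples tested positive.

(a) batch 4: |A| = 8, |A ∩ B| = 8; needs A ⊆ B, i.e. every element of A is in B (|A ∖ B| = 0) — true.
(b) batch 2: |A| = 6, |A ∩ B| = 5; needs |A ∖ B| = 1 — true.
(c) batch 3: |A| = 6, |A ∩ B| = 5; needs |A ∩ B| / |A| > 4/5 — true.
(d) batch 5: |A| = 9, |A ∩ B| = 4; needs |A ∩ B| < |A ∖ B| — true.
(e) batch 1: |A| = 6, |A ∩ B| = 6; needs A ⊆ B, i.e. every element of A is in B (|A ∖ B| = 0) — true.

5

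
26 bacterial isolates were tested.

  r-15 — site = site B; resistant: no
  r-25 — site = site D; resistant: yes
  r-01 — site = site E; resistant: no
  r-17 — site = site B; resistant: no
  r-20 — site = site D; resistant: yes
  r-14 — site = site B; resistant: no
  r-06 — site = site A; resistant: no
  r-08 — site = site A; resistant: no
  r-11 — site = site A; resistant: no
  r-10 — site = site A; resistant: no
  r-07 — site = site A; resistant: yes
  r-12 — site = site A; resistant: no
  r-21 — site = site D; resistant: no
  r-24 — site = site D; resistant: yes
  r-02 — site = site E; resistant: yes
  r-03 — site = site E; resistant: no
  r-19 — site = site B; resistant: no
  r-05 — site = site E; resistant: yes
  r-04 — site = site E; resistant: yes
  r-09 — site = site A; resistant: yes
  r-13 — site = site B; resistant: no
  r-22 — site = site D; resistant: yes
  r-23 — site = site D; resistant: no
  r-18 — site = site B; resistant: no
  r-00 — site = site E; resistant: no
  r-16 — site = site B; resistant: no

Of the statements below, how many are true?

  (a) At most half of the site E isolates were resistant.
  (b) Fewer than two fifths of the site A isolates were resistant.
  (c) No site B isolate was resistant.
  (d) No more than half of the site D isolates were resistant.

(a) site E: |A| = 6, |A ∩ B| = 3; needs |A ∩ B| ≤ |A ∖ B| — true.
(b) site A: |A| = 7, |A ∩ B| = 2; needs |A ∩ B| / |A| < 2/5 — true.
(c) site B: |A| = 7, |A ∩ B| = 0; needs A ∩ B = ∅ (|A ∩ B| = 0) — true.
(d) site D: |A| = 6, |A ∩ B| = 4; needs |A ∩ B| ≤ |A ∖ B| — false.

3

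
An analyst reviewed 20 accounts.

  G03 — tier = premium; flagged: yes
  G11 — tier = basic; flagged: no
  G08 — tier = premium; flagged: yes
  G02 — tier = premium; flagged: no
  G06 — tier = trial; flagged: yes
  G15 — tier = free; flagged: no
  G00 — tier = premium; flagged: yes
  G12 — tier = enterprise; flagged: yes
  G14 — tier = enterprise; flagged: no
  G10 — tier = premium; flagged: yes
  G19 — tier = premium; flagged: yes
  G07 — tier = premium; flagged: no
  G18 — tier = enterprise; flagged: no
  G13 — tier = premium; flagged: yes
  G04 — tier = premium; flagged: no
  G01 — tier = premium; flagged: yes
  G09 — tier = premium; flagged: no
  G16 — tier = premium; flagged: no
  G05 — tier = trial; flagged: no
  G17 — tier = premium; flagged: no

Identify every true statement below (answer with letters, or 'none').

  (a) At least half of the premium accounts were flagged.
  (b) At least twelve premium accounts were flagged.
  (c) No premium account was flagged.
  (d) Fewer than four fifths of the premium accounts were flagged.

(a), (d)

|A| = 13, |A ∩ B| = 7, |A ∖ B| = 6.
(a) |A ∩ B| ≥ |A ∖ B|: holds.
(b) |A ∩ B| ≥ 12: fails.
(c) A ∩ B = ∅ (|A ∩ B| = 0): fails.
(d) |A ∩ B| / |A| < 4/5: holds.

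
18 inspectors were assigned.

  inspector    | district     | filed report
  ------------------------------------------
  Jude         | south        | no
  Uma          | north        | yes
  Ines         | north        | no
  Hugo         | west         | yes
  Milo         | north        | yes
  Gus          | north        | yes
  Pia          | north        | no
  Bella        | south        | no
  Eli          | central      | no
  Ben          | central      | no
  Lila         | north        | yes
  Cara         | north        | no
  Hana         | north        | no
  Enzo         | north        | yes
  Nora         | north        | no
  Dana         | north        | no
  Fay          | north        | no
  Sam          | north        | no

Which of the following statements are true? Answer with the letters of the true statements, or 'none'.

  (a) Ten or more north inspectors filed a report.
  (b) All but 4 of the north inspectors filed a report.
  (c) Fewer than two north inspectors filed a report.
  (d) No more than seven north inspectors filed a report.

|A| = 13, |A ∩ B| = 5, |A ∖ B| = 8.
(a) |A ∩ B| ≥ 10: fails.
(b) |A ∖ B| = 4: fails.
(c) |A ∩ B| < 2: fails.
(d) |A ∩ B| ≤ 7: holds.

(d)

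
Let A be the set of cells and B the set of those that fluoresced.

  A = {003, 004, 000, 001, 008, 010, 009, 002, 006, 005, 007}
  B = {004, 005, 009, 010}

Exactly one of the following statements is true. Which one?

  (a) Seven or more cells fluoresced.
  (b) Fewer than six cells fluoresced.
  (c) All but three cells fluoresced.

(b)

|A| = 11, |A ∩ B| = 4, |A ∖ B| = 7.
(a) requires |A ∩ B| ≥ 7: false.
(b) requires |A ∩ B| < 6: true.
(c) requires |A ∖ B| = 3: false.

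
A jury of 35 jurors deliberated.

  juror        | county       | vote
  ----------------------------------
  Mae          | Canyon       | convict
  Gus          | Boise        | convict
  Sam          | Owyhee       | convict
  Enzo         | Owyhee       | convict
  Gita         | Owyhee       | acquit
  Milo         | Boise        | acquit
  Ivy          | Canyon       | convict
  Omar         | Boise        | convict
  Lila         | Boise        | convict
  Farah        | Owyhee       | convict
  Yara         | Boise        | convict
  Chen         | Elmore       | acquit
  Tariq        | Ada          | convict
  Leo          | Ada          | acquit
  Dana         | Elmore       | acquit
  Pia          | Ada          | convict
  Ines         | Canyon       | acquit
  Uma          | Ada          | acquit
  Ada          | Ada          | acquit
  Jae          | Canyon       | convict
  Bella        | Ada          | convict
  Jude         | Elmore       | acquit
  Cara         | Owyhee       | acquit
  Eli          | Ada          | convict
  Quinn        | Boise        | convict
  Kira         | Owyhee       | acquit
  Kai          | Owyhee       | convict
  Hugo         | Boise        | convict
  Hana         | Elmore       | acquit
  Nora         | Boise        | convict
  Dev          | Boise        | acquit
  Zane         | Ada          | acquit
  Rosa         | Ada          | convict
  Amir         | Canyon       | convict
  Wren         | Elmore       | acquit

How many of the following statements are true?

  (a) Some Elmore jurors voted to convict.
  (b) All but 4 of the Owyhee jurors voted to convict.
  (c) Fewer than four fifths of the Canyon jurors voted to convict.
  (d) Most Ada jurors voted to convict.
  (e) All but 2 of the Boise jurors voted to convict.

(a) Elmore: |A| = 5, |A ∩ B| = 0; needs A ∩ B ≠ ∅ (|A ∩ B| ≥ 1) — false.
(b) Owyhee: |A| = 7, |A ∩ B| = 4; needs |A ∖ B| = 4 — false.
(c) Canyon: |A| = 5, |A ∩ B| = 4; needs |A ∩ B| / |A| < 4/5 — false.
(d) Ada: |A| = 9, |A ∩ B| = 5; needs |A ∩ B| > |A ∖ B| — true.
(e) Boise: |A| = 9, |A ∩ B| = 7; needs |A ∖ B| = 2 — true.

2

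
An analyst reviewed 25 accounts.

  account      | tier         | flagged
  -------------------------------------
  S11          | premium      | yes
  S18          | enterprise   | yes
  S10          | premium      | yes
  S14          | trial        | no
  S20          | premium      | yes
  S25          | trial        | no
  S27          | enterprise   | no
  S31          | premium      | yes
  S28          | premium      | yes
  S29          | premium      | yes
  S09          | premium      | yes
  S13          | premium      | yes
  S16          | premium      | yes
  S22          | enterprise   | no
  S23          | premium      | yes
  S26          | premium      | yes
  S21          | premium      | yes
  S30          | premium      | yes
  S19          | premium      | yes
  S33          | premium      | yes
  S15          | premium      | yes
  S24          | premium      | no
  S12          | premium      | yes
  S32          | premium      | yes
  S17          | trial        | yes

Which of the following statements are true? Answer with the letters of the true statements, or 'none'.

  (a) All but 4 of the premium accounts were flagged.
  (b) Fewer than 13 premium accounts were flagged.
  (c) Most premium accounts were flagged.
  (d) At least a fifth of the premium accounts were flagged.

(c), (d)

|A| = 19, |A ∩ B| = 18, |A ∖ B| = 1.
(a) |A ∖ B| = 4: fails.
(b) |A ∩ B| < 13: fails.
(c) |A ∩ B| > |A ∖ B|: holds.
(d) |A ∩ B| / |A| ≥ 1/5: holds.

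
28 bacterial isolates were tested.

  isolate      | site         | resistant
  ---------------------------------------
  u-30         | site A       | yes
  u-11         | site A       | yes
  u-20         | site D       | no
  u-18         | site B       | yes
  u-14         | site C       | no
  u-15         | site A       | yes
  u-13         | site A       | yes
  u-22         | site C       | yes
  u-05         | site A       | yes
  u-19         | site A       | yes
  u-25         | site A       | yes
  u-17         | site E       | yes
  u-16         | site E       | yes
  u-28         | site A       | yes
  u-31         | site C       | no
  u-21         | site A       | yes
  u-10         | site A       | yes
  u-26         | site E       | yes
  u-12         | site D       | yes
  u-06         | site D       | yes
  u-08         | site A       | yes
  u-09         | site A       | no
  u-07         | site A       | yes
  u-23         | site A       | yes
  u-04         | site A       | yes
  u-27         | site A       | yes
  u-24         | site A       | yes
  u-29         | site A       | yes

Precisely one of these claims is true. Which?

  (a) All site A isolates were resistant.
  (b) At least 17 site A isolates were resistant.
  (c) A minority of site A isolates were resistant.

(b)

|A| = 18, |A ∩ B| = 17, |A ∖ B| = 1.
(a) requires A ⊆ B, i.e. every element of A is in B (|A ∖ B| = 0): false.
(b) requires |A ∩ B| ≥ 17: true.
(c) requires |A ∩ B| < |A ∖ B|: false.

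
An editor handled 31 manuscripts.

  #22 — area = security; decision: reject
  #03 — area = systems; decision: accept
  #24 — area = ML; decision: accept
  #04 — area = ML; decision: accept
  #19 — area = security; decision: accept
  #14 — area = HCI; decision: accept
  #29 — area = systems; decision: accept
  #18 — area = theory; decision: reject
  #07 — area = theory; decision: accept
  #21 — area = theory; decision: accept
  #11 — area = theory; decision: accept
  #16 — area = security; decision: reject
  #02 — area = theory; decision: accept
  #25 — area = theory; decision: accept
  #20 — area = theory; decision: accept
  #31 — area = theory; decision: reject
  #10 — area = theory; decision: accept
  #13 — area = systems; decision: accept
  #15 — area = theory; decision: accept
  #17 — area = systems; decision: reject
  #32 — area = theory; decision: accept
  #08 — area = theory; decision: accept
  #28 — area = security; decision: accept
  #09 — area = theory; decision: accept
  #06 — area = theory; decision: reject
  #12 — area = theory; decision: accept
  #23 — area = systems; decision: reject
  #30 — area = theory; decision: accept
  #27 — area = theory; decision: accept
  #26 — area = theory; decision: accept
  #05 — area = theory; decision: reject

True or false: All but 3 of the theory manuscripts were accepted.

The determiner here denotes the relation: |A ∖ B| = 3.
|A| = 19, |A ∩ B| = 15, |A ∖ B| = 4.
|A ∖ B| = 4, so the statement is false.

False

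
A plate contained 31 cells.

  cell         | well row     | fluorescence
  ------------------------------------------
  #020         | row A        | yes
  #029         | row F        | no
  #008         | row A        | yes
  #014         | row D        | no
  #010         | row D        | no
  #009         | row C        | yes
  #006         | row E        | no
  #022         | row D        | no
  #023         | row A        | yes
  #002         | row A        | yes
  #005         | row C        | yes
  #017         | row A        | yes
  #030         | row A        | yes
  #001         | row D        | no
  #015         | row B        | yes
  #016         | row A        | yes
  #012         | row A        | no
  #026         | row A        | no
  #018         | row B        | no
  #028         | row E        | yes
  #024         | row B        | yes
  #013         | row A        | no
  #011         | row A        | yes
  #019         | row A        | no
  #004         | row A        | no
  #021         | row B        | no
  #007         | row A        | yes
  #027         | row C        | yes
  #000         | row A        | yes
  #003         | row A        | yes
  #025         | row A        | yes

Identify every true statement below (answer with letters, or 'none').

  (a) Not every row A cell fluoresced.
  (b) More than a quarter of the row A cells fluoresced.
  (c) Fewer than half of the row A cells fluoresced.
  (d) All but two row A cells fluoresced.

(a), (b)

|A| = 17, |A ∩ B| = 12, |A ∖ B| = 5.
(a) A ⊄ B (|A ∖ B| ≥ 1): holds.
(b) |A ∩ B| / |A| > 1/4: holds.
(c) |A ∩ B| < |A ∖ B|: fails.
(d) |A ∖ B| = 2: fails.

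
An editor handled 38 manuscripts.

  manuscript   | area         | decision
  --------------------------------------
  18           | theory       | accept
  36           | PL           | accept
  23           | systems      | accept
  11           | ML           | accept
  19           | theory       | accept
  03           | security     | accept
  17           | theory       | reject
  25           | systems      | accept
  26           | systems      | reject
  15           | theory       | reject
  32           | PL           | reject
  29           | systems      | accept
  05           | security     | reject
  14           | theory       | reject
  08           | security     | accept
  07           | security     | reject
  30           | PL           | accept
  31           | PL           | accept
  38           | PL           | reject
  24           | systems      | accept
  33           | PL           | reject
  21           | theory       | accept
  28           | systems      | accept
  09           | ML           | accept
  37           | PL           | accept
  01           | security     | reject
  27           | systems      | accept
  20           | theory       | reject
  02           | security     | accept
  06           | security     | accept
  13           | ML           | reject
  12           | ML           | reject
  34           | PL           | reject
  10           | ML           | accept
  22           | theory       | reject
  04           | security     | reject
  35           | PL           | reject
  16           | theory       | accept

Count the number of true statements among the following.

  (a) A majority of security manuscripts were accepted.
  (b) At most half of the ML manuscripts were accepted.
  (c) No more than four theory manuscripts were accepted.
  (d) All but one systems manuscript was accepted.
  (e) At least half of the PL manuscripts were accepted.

2

(a) security: |A| = 8, |A ∩ B| = 4; needs |A ∩ B| > |A ∖ B| — false.
(b) ML: |A| = 5, |A ∩ B| = 3; needs |A ∩ B| ≤ |A ∖ B| — false.
(c) theory: |A| = 9, |A ∩ B| = 4; needs |A ∩ B| ≤ 4 — true.
(d) systems: |A| = 7, |A ∩ B| = 6; needs |A ∖ B| = 1 — true.
(e) PL: |A| = 9, |A ∩ B| = 4; needs |A ∩ B| ≥ |A ∖ B| — false.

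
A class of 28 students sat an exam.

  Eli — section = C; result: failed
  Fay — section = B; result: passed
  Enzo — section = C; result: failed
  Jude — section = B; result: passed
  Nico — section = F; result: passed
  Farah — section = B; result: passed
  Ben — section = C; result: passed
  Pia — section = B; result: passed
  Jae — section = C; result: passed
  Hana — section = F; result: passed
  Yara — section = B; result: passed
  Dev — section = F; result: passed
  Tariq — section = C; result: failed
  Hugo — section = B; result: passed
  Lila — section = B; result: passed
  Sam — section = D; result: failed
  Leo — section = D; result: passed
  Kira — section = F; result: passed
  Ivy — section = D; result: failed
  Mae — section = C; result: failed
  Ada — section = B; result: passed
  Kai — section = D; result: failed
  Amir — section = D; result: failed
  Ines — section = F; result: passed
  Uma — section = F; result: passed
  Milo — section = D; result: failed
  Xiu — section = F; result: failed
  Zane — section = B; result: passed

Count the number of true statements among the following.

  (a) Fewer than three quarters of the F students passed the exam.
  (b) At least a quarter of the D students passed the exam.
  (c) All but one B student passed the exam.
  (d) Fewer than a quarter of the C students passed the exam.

0

(a) F: |A| = 7, |A ∩ B| = 6; needs |A ∩ B| / |A| < 3/4 — false.
(b) D: |A| = 6, |A ∩ B| = 1; needs |A ∩ B| / |A| ≥ 1/4 — false.
(c) B: |A| = 9, |A ∩ B| = 9; needs |A ∖ B| = 1 — false.
(d) C: |A| = 6, |A ∩ B| = 2; needs |A ∩ B| / |A| < 1/4 — false.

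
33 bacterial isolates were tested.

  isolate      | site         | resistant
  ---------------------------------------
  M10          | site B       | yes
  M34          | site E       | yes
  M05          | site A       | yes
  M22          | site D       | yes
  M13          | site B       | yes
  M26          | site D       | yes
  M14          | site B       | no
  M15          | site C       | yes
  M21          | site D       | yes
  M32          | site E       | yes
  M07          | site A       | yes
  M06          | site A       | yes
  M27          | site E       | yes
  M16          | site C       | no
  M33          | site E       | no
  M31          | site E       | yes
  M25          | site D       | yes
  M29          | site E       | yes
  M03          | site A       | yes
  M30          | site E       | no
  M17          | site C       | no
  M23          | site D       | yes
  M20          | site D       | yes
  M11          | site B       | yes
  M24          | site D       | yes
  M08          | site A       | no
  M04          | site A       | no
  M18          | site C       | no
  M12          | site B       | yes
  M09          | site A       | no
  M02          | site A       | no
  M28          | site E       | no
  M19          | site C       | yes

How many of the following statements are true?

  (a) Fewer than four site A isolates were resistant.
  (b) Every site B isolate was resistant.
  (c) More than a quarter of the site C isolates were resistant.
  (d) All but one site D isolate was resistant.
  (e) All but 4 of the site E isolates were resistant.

1

(a) site A: |A| = 8, |A ∩ B| = 4; needs |A ∩ B| < 4 — false.
(b) site B: |A| = 5, |A ∩ B| = 4; needs A ⊆ B, i.e. every element of A is in B (|A ∖ B| = 0) — false.
(c) site C: |A| = 5, |A ∩ B| = 2; needs |A ∩ B| / |A| > 1/4 — true.
(d) site D: |A| = 7, |A ∩ B| = 7; needs |A ∖ B| = 1 — false.
(e) site E: |A| = 8, |A ∩ B| = 5; needs |A ∖ B| = 4 — false.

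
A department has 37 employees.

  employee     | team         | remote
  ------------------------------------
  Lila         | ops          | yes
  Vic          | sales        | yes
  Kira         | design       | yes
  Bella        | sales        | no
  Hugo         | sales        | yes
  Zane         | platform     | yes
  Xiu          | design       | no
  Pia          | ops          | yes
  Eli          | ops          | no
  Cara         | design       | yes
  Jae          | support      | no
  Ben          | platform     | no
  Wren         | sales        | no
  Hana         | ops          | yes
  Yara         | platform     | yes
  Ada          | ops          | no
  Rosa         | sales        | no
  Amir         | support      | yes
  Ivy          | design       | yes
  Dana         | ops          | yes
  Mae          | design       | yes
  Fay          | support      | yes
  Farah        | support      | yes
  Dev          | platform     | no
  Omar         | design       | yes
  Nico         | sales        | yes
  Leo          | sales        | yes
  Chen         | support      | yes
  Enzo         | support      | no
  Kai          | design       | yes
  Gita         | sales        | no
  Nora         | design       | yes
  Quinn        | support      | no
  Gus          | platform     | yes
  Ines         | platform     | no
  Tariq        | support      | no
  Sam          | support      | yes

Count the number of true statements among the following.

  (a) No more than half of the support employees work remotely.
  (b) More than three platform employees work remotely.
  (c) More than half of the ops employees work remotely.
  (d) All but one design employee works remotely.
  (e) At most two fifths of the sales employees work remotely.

2

(a) support: |A| = 9, |A ∩ B| = 5; needs |A ∩ B| ≤ |A ∖ B| — false.
(b) platform: |A| = 6, |A ∩ B| = 3; needs |A ∩ B| > 3 — false.
(c) ops: |A| = 6, |A ∩ B| = 4; needs |A ∩ B| > |A ∖ B| — true.
(d) design: |A| = 8, |A ∩ B| = 7; needs |A ∖ B| = 1 — true.
(e) sales: |A| = 8, |A ∩ B| = 4; needs |A ∩ B| / |A| ≤ 2/5 — false.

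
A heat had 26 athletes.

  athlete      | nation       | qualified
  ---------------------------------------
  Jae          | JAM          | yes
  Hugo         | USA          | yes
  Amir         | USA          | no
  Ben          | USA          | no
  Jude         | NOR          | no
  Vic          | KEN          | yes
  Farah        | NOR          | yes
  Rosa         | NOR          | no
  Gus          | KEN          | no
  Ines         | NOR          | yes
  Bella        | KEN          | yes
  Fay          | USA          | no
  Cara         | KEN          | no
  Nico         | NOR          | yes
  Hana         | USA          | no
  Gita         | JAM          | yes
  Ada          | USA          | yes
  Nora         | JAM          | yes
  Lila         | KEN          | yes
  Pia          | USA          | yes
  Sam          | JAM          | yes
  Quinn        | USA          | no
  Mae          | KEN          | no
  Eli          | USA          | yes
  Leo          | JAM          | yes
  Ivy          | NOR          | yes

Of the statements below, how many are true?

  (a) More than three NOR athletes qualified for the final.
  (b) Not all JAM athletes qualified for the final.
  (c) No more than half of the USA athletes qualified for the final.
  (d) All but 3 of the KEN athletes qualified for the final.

3

(a) NOR: |A| = 6, |A ∩ B| = 4; needs |A ∩ B| > 3 — true.
(b) JAM: |A| = 5, |A ∩ B| = 5; needs A ⊄ B (|A ∖ B| ≥ 1) — false.
(c) USA: |A| = 9, |A ∩ B| = 4; needs |A ∩ B| ≤ |A ∖ B| — true.
(d) KEN: |A| = 6, |A ∩ B| = 3; needs |A ∖ B| = 3 — true.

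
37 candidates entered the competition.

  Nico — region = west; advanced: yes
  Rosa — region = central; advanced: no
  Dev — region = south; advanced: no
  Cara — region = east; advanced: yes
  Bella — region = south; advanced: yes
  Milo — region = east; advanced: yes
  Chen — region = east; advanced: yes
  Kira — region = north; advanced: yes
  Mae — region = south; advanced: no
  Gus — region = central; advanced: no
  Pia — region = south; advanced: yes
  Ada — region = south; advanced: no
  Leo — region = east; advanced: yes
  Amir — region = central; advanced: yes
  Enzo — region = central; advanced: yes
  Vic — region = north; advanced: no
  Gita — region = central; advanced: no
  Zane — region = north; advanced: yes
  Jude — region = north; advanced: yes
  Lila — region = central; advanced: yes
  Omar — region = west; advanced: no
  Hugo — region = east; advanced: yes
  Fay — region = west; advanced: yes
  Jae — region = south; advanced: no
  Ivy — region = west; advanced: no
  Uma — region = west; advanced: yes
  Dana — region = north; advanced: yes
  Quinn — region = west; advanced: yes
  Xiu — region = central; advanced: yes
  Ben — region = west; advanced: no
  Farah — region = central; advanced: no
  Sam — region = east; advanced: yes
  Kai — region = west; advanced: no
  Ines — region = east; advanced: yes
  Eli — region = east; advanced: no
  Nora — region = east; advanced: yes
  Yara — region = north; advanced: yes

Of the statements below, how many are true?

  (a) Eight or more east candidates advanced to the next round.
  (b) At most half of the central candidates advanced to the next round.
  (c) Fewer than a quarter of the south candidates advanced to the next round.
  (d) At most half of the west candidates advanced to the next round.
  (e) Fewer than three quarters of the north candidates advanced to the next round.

3

(a) east: |A| = 9, |A ∩ B| = 8; needs |A ∩ B| ≥ 8 — true.
(b) central: |A| = 8, |A ∩ B| = 4; needs |A ∩ B| ≤ |A ∖ B| — true.
(c) south: |A| = 6, |A ∩ B| = 2; needs |A ∩ B| / |A| < 1/4 — false.
(d) west: |A| = 8, |A ∩ B| = 4; needs |A ∩ B| ≤ |A ∖ B| — true.
(e) north: |A| = 6, |A ∩ B| = 5; needs |A ∩ B| / |A| < 3/4 — false.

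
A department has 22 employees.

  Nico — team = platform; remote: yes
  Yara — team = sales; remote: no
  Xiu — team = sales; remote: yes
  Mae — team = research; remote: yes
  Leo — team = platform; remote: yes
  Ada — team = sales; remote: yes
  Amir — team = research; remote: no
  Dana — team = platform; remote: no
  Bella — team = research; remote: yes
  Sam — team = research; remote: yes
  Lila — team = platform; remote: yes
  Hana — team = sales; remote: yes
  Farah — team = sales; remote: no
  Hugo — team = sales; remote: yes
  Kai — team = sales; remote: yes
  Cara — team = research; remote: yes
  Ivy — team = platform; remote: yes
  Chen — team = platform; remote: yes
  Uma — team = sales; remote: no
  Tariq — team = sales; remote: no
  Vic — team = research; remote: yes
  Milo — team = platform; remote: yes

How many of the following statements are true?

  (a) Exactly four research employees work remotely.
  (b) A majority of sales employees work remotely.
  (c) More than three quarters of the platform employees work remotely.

2

(a) research: |A| = 6, |A ∩ B| = 5; needs |A ∩ B| = 4 — false.
(b) sales: |A| = 9, |A ∩ B| = 5; needs |A ∩ B| > |A ∖ B| — true.
(c) platform: |A| = 7, |A ∩ B| = 6; needs |A ∩ B| / |A| > 3/4 — true.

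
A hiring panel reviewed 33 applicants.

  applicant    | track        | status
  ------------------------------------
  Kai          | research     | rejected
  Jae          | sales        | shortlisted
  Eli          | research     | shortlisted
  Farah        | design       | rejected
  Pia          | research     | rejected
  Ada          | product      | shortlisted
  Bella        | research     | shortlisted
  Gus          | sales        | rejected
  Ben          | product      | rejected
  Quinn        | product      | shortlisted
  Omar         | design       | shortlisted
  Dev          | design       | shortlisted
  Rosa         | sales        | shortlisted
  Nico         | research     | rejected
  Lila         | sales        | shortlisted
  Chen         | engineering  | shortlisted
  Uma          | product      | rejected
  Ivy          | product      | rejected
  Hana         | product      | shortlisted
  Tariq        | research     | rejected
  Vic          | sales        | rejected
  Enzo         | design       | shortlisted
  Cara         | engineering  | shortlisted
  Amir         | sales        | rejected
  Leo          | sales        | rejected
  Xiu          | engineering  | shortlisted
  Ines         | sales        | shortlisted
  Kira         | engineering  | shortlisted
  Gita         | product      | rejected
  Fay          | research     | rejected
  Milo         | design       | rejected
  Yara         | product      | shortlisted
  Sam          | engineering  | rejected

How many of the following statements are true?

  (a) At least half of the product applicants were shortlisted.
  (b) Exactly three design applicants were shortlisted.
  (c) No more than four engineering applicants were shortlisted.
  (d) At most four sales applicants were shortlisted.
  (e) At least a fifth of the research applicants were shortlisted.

5

(a) product: |A| = 8, |A ∩ B| = 4; needs |A ∩ B| ≥ |A ∖ B| — true.
(b) design: |A| = 5, |A ∩ B| = 3; needs |A ∩ B| = 3 — true.
(c) engineering: |A| = 5, |A ∩ B| = 4; needs |A ∩ B| ≤ 4 — true.
(d) sales: |A| = 8, |A ∩ B| = 4; needs |A ∩ B| ≤ 4 — true.
(e) research: |A| = 7, |A ∩ B| = 2; needs |A ∩ B| / |A| ≥ 1/5 — true.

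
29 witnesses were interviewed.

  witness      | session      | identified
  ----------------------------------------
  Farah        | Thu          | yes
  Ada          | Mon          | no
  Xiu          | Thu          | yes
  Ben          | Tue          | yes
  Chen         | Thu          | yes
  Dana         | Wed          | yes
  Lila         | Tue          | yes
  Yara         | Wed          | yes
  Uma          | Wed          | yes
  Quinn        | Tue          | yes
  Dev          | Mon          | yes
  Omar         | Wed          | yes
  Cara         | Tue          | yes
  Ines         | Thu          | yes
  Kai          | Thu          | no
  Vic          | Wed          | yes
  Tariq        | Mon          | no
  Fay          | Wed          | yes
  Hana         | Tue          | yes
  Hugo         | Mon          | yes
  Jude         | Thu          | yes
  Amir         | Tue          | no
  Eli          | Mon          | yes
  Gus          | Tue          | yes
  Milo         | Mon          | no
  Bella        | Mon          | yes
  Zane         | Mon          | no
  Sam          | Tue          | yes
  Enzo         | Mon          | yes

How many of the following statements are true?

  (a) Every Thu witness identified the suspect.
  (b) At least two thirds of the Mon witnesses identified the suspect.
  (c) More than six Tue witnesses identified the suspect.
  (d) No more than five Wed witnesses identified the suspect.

1

(a) Thu: |A| = 6, |A ∩ B| = 5; needs A ⊆ B, i.e. every element of A is in B (|A ∖ B| = 0) — false.
(b) Mon: |A| = 9, |A ∩ B| = 5; needs |A ∩ B| / |A| ≥ 2/3 — false.
(c) Tue: |A| = 8, |A ∩ B| = 7; needs |A ∩ B| > 6 — true.
(d) Wed: |A| = 6, |A ∩ B| = 6; needs |A ∩ B| ≤ 5 — false.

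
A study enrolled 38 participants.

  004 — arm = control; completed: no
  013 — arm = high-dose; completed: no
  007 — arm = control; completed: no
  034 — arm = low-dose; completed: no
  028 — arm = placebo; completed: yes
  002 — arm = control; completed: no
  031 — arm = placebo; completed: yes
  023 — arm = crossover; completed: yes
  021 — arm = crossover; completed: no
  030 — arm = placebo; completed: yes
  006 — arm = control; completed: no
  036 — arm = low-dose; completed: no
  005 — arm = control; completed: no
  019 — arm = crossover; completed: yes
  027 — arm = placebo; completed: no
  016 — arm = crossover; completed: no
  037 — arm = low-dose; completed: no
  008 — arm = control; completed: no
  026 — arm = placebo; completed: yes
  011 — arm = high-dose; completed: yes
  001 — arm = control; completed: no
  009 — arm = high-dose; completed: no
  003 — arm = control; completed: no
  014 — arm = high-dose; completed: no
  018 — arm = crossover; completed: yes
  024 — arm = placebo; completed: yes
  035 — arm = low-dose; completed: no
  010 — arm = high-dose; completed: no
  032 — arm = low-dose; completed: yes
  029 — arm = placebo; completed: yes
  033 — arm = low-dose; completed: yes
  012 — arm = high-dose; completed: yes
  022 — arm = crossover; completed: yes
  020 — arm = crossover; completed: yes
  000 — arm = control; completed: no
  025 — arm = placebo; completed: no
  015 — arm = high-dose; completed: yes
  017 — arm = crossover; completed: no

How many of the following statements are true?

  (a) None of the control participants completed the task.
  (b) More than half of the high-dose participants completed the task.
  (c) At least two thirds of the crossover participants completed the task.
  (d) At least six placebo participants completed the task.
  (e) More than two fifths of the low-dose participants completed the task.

2

(a) control: |A| = 9, |A ∩ B| = 0; needs A ∩ B = ∅ (|A ∩ B| = 0) — true.
(b) high-dose: |A| = 7, |A ∩ B| = 3; needs |A ∩ B| > |A ∖ B| — false.
(c) crossover: |A| = 8, |A ∩ B| = 5; needs |A ∩ B| / |A| ≥ 2/3 — false.
(d) placebo: |A| = 8, |A ∩ B| = 6; needs |A ∩ B| ≥ 6 — true.
(e) low-dose: |A| = 6, |A ∩ B| = 2; needs |A ∩ B| / |A| > 2/5 — false.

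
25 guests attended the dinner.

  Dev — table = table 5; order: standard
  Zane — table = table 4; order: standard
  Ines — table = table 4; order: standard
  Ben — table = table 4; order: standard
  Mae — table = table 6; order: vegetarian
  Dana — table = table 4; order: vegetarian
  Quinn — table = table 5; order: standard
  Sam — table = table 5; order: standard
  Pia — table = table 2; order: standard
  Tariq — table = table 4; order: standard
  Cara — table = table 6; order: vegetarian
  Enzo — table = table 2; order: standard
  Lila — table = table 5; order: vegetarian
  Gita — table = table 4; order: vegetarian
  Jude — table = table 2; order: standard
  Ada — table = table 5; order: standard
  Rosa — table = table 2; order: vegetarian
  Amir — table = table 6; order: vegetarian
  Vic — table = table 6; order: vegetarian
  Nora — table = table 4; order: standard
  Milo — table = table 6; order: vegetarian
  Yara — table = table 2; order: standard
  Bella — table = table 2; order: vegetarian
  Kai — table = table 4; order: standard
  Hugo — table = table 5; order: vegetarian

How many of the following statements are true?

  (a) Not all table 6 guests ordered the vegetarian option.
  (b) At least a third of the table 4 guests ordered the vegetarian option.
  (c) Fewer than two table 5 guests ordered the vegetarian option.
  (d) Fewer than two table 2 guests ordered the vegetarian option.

(a) table 6: |A| = 5, |A ∩ B| = 5; needs A ⊄ B (|A ∖ B| ≥ 1) — false.
(b) table 4: |A| = 8, |A ∩ B| = 2; needs |A ∩ B| / |A| ≥ 1/3 — false.
(c) table 5: |A| = 6, |A ∩ B| = 2; needs |A ∩ B| < 2 — false.
(d) table 2: |A| = 6, |A ∩ B| = 2; needs |A ∩ B| < 2 — false.

0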